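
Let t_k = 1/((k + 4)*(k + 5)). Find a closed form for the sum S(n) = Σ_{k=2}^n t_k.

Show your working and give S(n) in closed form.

S(n) = (n - 1)/(6*(n + 5))

Compute t_(k+1)/t_k: get (k + 4)/(k + 6).
Normal form (A,B,C) = (k + 4, k + 6, 1).
Key eq: (k + 4)·f(k+1) = (k + 5)·f(k) + (1).
d = 1 from the (1,1,0) case.
Coefficient equations give f(k) = k/4.
Certificate R = B(k−1)f/C = k*(k + 5)/4 gives s_k = k/(4*(k + 4)).
Check: Δs_k = 1/(k**2 + 9*k + 20). ✓
Telescope: S(n) = s_(n+1) − s_(2) = (n + 1)/(4*(n + 5)) − (1/12) = (n - 1)/(6*(n + 5)).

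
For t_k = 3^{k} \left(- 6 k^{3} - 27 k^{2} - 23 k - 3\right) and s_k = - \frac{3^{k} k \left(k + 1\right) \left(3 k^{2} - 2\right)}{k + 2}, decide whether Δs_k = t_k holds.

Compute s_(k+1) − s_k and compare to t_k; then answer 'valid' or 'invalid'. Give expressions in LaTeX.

Invalid: residual \frac{3^{k} \left(6 k^{4} + 36 k^{3} + 77 k^{2} + 51 k + 6\right)}{k^{2} + 5 k + 6} ≠ 0.

s_(k+1) = -3**(k + 1)*(k + 1)*(k + 2)*(3*(k + 1)**2 - 2)/(k + 3)
s_(k+1) − s_k = 3**k*(-6*k**5 - 51*k**4 - 158*k**3 - 203*k**2 - 102*k - 12)/(k**2 + 5*k + 6)
(s_(k+1) − s_k) − t_k = 3**k*(6*k**4 + 36*k**3 + 77*k**2 + 51*k + 6)/(k**2 + 5*k + 6)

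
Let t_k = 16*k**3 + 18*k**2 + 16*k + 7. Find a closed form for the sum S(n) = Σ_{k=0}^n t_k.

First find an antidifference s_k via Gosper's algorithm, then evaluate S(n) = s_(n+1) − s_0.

S(n) = 4*n**4 + 14*n**3 + 21*n**2 + 18*n + 7

Step 1: r(k) = (16*k**3 + 66*k**2 + 100*k + 57)/(16*k**3 + 18*k**2 + 16*k + 7).
So A=1 and B=1, with C=k**3 + 9*k**2/8 + k + 7/16.
Key eq: (1)·f(k+1) = (1)·f(k) + (k**3 + 9*k**2/8 + k + 7/16).
Bound: deg f ≤ 4.
Match coefficients ⇒ f(k) = k*(4*k**3 - 2*k**2 + 3*k + 2)/16.
So s_k = (B(k−1)f/C)·t_k = (k*(4*k**3 - 2*k**2 + 3*k + 2)/(16*k**3 + 18*k**2 + 16*k + 7))·t_k = k*(4*k**3 - 2*k**2 + 3*k + 2).
Check: Δs_k = 16*k**3 + 18*k**2 + 16*k + 7. ✓
Σ_(k=0)^n t_k = s_(n+1) − s_(0) = (4*n**4 + 14*n**3 + 21*n**2 + 18*n + 7) − (0), i.e. 4*n**4 + 14*n**3 + 21*n**2 + 18*n + 7.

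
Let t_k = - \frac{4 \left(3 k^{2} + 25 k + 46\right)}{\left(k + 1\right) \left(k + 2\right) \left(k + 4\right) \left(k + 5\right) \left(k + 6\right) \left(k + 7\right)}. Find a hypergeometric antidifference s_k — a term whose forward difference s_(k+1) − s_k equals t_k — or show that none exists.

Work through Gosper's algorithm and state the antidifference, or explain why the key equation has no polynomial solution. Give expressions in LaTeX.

Ratio r(k) = (k + 1)*(k + 4)*(25*k + 3*(k + 1)**2 + 71)/((k + 3)*(k + 8)*(3*k**2 + 25*k + 46)).
Normal form (A,B,C) = (k + 1, k + 8, k**3 + 34*k**2/3 + 121*k/3 + 46).
Set up (k + 1)·f(k+1) − (k + 7)·f(k) − (k**3 + 34*k**2/3 + 121*k/3 + 46) = 0.
deg f ≤ 6 (via 1,1,3).
Solving with deg f ≤ 6: f(k) = k*(k + 2)*(k + 3)*(k + 5)*(k**2 + 11*k + 34)/72.
R(k) = B(k−1)·f(k)/C(k) = k*(k + 2)*(k + 5)*(k + 7)*(k**2 + 11*k + 34)/(24*(3*k**2 + 25*k + 46)); s_k = R·t_k = k*(-k**2 - 11*k - 34)/(6*(k**3 + 11*k**2 + 34*k + 24)).
Verify: 4*(-3*k**2 - 25*k - 46)/(k**6 + 25*k**5 + 247*k**4 + 1219*k**3 + 3112*k**2 + 3796*k + 1680) matches t_k.

s_k = \frac{k \left(- k^{2} - 11 k - 34\right)}{6 \left(k^{3} + 11 k^{2} + 34 k + 24\right)}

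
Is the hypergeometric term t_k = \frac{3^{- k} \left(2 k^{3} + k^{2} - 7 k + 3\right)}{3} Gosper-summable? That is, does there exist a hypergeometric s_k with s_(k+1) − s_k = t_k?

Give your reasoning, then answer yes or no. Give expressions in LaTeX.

Compute t_(k+1)/t_k: get (2*k**3 + 7*k**2 + k - 1)/(3*(2*k**3 + k**2 - 7*k + 3)).
Factor: A=1/3; B=1; C=k**3 + k**2/2 - 7*k/2 + 3/2.
Set up (1/3)·f(k+1) − (1)·f(k) − (k**3 + k**2/2 - 7*k/2 + 3/2) = 0.
From deg A=0, deg B=0, deg C=3: d=3.
Match coefficients ⇒ f(k) = -3*(k**3 + 2*k**2 + 3)/2.
R(k) = B(k−1)·f(k)/C(k) = -3*(k**3 + 2*k**2 + 3)/((2*k - 1)*(k**2 + k - 3)); s_k = R·t_k = (-k**3 - 2*k**2 - 3)/3**k.
Δs = (2*k**3 + k**2 - 7*k + 3)/(3*3**k), as required.

Yes. s_k = 3^{- k} \left(- k^{3} - 2 k^{2} - 3\right).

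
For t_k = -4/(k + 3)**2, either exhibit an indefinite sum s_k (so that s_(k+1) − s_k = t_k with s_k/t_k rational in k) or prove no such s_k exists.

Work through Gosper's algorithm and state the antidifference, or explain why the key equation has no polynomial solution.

not Gosper-summable; s_k does not exist

Ratio r(k) = (k + 3)**2/(k + 4)**2.
Factor: A=k**2 + 6*k + 9; B=k**2 + 8*k + 16; C=1.
Need (k**2 + 6*k + 9)·f(k+1) − (k**2 + 6*k + 9)·f(k) = 1.
d = 0 from the (2,2,0) case.
Write f(k) = c0. Then LHS − RHS = -1, requiring -1 = 0: contradictory. No certificate.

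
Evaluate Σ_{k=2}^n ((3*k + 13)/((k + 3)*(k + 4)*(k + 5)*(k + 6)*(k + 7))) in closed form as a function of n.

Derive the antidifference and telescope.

S(n) = (n**3 + 17*n**2 + 94*n - 112)/(280*(n**3 + 17*n**2 + 94*n + 168))

r(k) = (k + 3)*(3*k + 16)/((k + 8)*(3*k + 13)) after simplifying.
So A=k + 3 and B=k + 8, with C=k + 13/3.
Solve (k + 3)·f(k+1) − (k + 7)·f(k) = k + 13/3.
Degrees (1,1,1) ⇒ d ≤ 4.
Coefficient equations give f(k) = k*(k + 4)*(k**2 + 14*k + 63)/270.
Get s_k = R·t_k = k*(k**2 + 14*k + 63)/(90*(k**3 + 14*k**2 + 63*k + 90)) with R(k) = B(k−1)f(k)/C(k) = k*(k + 4)*(k + 7)*(k**2 + 14*k + 63)/(90*(3*k + 13)).
Verify: (3*k + 13)/(k**5 + 25*k**4 + 245*k**3 + 1175*k**2 + 2754*k + 2520) matches t_k.
Evaluate: s_(n+1) = (n**3 + 17*n**2 + 94*n + 78)/(90*(n**3 + 17*n**2 + 94*n + 168)); subtract s_(2) = 19/2520 ⇒ S(n) = (n**3 + 17*n**2 + 94*n - 112)/(280*(n**3 + 17*n**2 + 94*n + 168)).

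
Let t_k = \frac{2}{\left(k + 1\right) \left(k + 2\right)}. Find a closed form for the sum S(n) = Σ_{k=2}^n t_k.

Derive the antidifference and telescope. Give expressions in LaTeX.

The ratio is (k + 1)/(k + 3).
So A=k + 1 and B=k + 3, with C=1.
Need (k + 1)·f(k+1) − (k + 2)·f(k) = 1.
Degrees (1,1,0) ⇒ d ≤ 1.
Solving with deg f ≤ 1: f(k) = k.
R(k) = B(k−1)·f(k)/C(k) = k*(k + 2); s_k = R·t_k = 2*k/(k + 1).
Check: Δs_k = 2/(k**2 + 3*k + 2). ✓
s_(n+1) = 2*(n + 1)/(n + 2) and s_(2) = 4/3, so S(n) = 2*(n - 1)/(3*(n + 2)).

S(n) = \frac{2 \left(n - 1\right)}{3 \left(n + 2\right)}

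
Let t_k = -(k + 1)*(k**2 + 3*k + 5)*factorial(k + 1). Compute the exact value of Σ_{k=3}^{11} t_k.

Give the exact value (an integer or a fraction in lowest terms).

r(k) = (k + 2)**2*(3*k + (k + 1)**2 + 8)/((k + 1)*(k**2 + 3*k + 5)) after simplifying.
Factor: A=k + 2; B=1; C=k**3 + 4*k**2 + 8*k + 5.
Set up (k + 2)·f(k+1) − (1)·f(k) − (k**3 + 4*k**2 + 8*k + 5) = 0.
From deg A=1, deg B=0, deg C=3: d=2.
Match coefficients ⇒ f(k) = k**2 + k + 1.
So s_k = (B(k−1)f/C)·t_k = ((k**2 + k + 1)/((k + 1)*(k**2 + 3*k + 5)))·t_k = -(k**2 + k + 1)*factorial(k + 1).
Check: Δs_k = -(k + 1)*(k**2 + 3*k + 5)*factorial(k + 1). ✓
Telescoping: Σ = s_(12) − s_(3) = -977642265600 − (-312) = -977642265288.

Σ = -977642265288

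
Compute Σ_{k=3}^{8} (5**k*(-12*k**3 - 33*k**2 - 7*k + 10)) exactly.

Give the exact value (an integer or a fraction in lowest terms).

Σ = -3761712750

Compute t_(k+1)/t_k: get 5*(12*k**3 + 69*k**2 + 109*k + 42)/(12*k**3 + 33*k**2 + 7*k - 10).
Take A(k)=5, B(k)=1, C(k)=k**3 + 11*k**2/4 + 7*k/12 - 5/6.
Key eq: (5)·f(k+1) = (1)·f(k) + (k**3 + 11*k**2/4 + 7*k/12 - 5/6).
Degrees (0,0,3) ⇒ d ≤ 3.
Coefficient equations give f(k) = k*(3*k**2 - 3*k - 2)/12.
R(k) = B(k−1)·f(k)/C(k) = k*(3*k**2 - 3*k - 2)/(12*k**3 + 33*k**2 + 7*k - 10); s_k = R·t_k = 5**k*k*(-3*k**2 + 3*k + 2).
Δs = 5**k*(-12*k**3 - 33*k**2 - 7*k + 10), as required.
Σ_(k=3)^(8) t_k = s_(9) − s_(3) = -3761718750 − (-6000) = -3761712750.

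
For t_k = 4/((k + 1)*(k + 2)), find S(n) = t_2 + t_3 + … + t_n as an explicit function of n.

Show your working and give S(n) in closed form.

The ratio is (k + 1)/(k + 3).
Factor: A=k + 1; B=k + 3; C=1.
Key eq: (k + 1)·f(k+1) = (k + 2)·f(k) + (1).
d = 1 from the (1,1,0) case.
Match coefficients ⇒ f(k) = k.
Then R = B(k−1)f/C = k*(k + 2), so s_k = R(k)·t_k = 4*k/(k + 1).
Check: Δs_k = 4/(k**2 + 3*k + 2). ✓
Evaluate: s_(n+1) = 4*(n + 1)/(n + 2); subtract s_(2) = 8/3 ⇒ S(n) = 4*(n - 1)/(3*(n + 2)).

S(n) = 4*(n - 1)/(3*(n + 2))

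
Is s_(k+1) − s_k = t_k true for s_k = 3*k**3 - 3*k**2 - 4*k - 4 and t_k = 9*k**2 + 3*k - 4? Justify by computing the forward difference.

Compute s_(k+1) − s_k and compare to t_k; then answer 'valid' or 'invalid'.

s_(k+1) = 3*k**3 + 6*k**2 - k - 8
s_(k+1) − s_k = 9*k**2 + 3*k - 4
(s_(k+1) − s_k) − t_k = 0

Valid: the claim telescopes to t_k.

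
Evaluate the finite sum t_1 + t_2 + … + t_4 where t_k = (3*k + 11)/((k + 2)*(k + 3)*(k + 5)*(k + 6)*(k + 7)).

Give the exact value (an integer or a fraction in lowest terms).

Σ = 23/3465

r(k) = (k + 2)*(k + 5)*(3*k + 14)/((k + 4)*(k + 8)*(3*k + 11)) after simplifying.
So A=k + 2 and B=k + 8, with C=k**2 + 23*k/3 + 44/3.
Need (k + 2)·f(k+1) − (k + 7)·f(k) = k**2 + 23*k/3 + 44/3.
Bound: deg f ≤ 5.
Match coefficients ⇒ f(k) = k*(k + 3)*(k + 4)*(k**2 + 13*k + 52)/180.
R(k) = B(k−1)·f(k)/C(k) = k*(k + 3)*(k + 7)*(k**2 + 13*k + 52)/(60*(3*k + 11)); s_k = R·t_k = k*(k**2 + 13*k + 52)/(60*(k**3 + 13*k**2 + 52*k + 60)).
Check: Δs_k = (3*k + 11)/(k**5 + 23*k**4 + 203*k**3 + 853*k**2 + 1692*k + 1260). ✓
Sum = s_(5) − s_(1); s_(5) = 71/4620, s_(1) = 11/1260 ⇒ 23/3465.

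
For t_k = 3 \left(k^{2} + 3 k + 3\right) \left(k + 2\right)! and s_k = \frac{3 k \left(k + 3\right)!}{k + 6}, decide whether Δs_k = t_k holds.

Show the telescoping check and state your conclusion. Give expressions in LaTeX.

Invalid: residual - \frac{9 \left(k^{3} + 9 k^{2} + 20 k + 18\right) \left(k + 2\right)!}{\left(k + 6\right) \left(k + 7\right)} ≠ 0.

s_(k+1) = 3*(k + 1)*factorial(k + 4)/(k + 7)
s_(k+1) − s_k = 3*(k**3 + 10*k**2 + 27*k + 24)*factorial(k + 3)/((k + 6)*(k + 7))
(s_(k+1) − s_k) − t_k = -9*(k**3 + 9*k**2 + 20*k + 18)*factorial(k + 2)/((k + 6)*(k + 7))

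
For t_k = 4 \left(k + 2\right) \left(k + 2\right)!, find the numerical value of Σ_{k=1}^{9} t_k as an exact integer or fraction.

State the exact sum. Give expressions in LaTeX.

Σ = 1916006376

Compute t_(k+1)/t_k: get (k + 3)**2/(k + 2).
So A=k + 3 and B=1, with C=k + 2.
Solve (k + 3)·f(k+1) − (1)·f(k) = k + 2.
From deg A=1, deg B=0, deg C=1: d=0.
Solve for f: f(k) = 1 (degree 0 ≤ 0).
Certificate R = B(k−1)f/C = 1/(k + 2) gives s_k = 4*factorial(k + 2).
Check: Δs_k = 4*(k + 2)*factorial(k + 2). ✓
Sum = s_(10) − s_(1); s_(10) = 1916006400, s_(1) = 24 ⇒ 1916006376.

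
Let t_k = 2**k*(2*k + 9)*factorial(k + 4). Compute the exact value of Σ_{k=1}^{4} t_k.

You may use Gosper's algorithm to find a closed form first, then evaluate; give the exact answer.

Σ = 11611920

t_(k+1)/t_k = 2*(k + 5)*(2*k + 11)/(2*k + 9).
Factor: A=2*k + 10; B=1; C=k + 9/2.
Set up (2*k + 10)·f(k+1) − (1)·f(k) − (k + 9/2) = 0.
deg f ≤ 0 (via 1,0,1).
Solving with deg f ≤ 0: f(k) = 1/2.
So s_k = (B(k−1)f/C)·t_k = (1/(2*k + 9))·t_k = 2**k*factorial(k + 4).
Δs = 2**k*(2*k + 9)*factorial(k + 4), as required.
Evaluate s at k=5 and k=1: 11612160 and 240; difference 11611920.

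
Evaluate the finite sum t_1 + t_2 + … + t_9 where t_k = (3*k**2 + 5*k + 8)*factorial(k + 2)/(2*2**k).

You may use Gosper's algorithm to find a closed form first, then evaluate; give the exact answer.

Σ = 13565469

t_(k+1)/t_k = (k + 3)*(5*k + 3*(k + 1)**2 + 13)/(2*(3*k**2 + 5*k + 8)).
Factor: A=k/2 + 3/2; B=1; C=k**2 + 5*k/3 + 8/3.
f must satisfy (k/2 + 3/2)·f(k+1) − (1)·f(k) = k**2 + 5*k/3 + 8/3.
Bound: deg f ≤ 1.
Match coefficients ⇒ f(k) = 2*(3*k - 1)/3.
Certificate R = B(k−1)f/C = 2*(3*k - 1)/(3*k**2 + 5*k + 8) gives s_k = (3*k - 1)*factorial(k + 2)/2**k.
Check: Δs_k = (3*k**2 + 5*k + 8)*factorial(k + 2)/(2*2**k). ✓
Sum = s_(10) − s_(1); s_(10) = 13565475, s_(1) = 6 ⇒ 13565469.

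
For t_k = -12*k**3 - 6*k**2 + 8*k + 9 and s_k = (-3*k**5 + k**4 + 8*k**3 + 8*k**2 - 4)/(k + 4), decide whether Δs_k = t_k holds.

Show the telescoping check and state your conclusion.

Invalid: residual 3*(9*k**4 + 58*k**3 + 20*k**2 - 37*k - 40)/(k**2 + 9*k + 20) ≠ 0.

s_(k+1) = (-3*k**5 - 14*k**4 - 18*k**3 + 8*k**2 + 29*k + 10)/(k + 5)
s_(k+1) − s_k = (-12*k**5 - 87*k**4 - 112*k**3 + 21*k**2 + 130*k + 60)/(k**2 + 9*k + 20)
(s_(k+1) − s_k) − t_k = 3*(9*k**4 + 58*k**3 + 20*k**2 - 37*k - 40)/(k**2 + 9*k + 20)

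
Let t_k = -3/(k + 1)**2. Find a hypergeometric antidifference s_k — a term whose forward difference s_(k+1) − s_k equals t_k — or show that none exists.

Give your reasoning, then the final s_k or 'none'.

r(k) = (k + 1)**2/(k + 2)**2 after simplifying.
Factor: A=k**2 + 2*k + 1; B=k**2 + 4*k + 4; C=1.
Set up (k**2 + 2*k + 1)·f(k+1) − (k**2 + 2*k + 1)·f(k) − (1) = 0.
Degrees (2,2,0) ⇒ d ≤ 0.
f = c0 ⇒ A·f(k+1) − B(k−1)·f(k) − C = -1. The system {-1 = 0} is inconsistent; no antidifference.

none — t_k is not Gosper-summable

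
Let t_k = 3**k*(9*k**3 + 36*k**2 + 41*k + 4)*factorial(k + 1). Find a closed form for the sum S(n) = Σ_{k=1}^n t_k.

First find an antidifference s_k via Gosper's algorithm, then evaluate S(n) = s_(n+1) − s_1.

S(n) = 3**(n + 1)*n*(3*n + 7)*factorial(n + 2)

t_(k+1)/t_k = 3*(9*k**4 + 81*k**3 + 266*k**2 + 370*k + 180)/(9*k**3 + 36*k**2 + 41*k + 4).
So A=3*k + 6 and B=1, with C=k**3 + 4*k**2 + 41*k/9 + 4/9.
Need (3*k + 6)·f(k+1) − (1)·f(k) = k**3 + 4*k**2 + 41*k/9 + 4/9.
d = 2 from the (1,0,3) case.
Solving with deg f ≤ 2: f(k) = (k - 1)*(3*k + 4)/9.
Get s_k = R·t_k = 3**k*(k - 1)*(3*k + 4)*factorial(k + 1) with R(k) = B(k−1)f(k)/C(k) = (k - 1)*(3*k + 4)/(9*k**3 + 36*k**2 + 41*k + 4).
Check: Δs_k = 3**k*(9*k**3 + 36*k**2 + 41*k + 4)*factorial(k + 1). ✓
s_(n+1) = 3**(n + 1)*n*(3*n + 7)*factorial(n + 2) and s_(1) = 0, so S(n) = 3**(n + 1)*n*(3*n + 7)*factorial(n + 2).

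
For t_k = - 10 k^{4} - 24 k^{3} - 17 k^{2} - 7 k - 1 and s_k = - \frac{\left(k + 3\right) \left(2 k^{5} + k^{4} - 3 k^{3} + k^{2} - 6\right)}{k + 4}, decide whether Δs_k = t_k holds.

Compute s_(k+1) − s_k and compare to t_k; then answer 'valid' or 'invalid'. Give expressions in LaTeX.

Invalid: residual \frac{8 k^{5} + 63 k^{4} + 116 k^{3} + 74 k^{2} + 29 k + 10}{k^{2} + 9 k + 20} ≠ 0.

s_(k+1) = -(k + 4)*(2*(k + 1)**5 + (k + 1)**4 - 3*(k + 1)**3 + (k + 1)**2 - 6)/(k + 5)
s_(k+1) − s_k = 2*(-5*k**6 - 53*k**5 - 185*k**4 - 262*k**3 - 165*k**2 - 60*k - 5)/(k**2 + 9*k + 20)
(s_(k+1) − s_k) − t_k = (8*k**5 + 63*k**4 + 116*k**3 + 74*k**2 + 29*k + 10)/(k**2 + 9*k + 20)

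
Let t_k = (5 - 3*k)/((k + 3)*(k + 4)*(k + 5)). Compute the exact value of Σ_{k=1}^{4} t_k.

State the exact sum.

Compute t_(k+1)/t_k: get (k + 3)*(3*k - 2)/((k + 6)*(3*k - 5)).
Take A(k)=k + 3, B(k)=k + 6, C(k)=k - 5/3.
Set up (k + 3)·f(k+1) − (k + 5)·f(k) − (k - 5/3) = 0.
From deg A=1, deg B=1, deg C=1: d=2.
A polynomial solution: f(k) = k*(k - 11)/18.
Then R = B(k−1)f/C = k*(k - 11)*(k + 5)/(6*(3*k - 5)), so s_k = R(k)·t_k = k*(11 - k)/(6*(k + 3)*(k + 4)).
Δs = (5 - 3*k)/(k**3 + 12*k**2 + 47*k + 60), as required.
Σ_(k=1)^(4) t_k = s_(5) − s_(1) = 5/72 − (1/12) = -1/72.

Σ = -1/72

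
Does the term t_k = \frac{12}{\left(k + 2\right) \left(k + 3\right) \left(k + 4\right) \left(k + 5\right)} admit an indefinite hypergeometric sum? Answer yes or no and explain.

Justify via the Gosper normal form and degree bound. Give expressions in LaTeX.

Yes. s_k = \frac{k \left(k^{2} + 9 k + 26\right)}{6 \left(k + 2\right) \left(k + 3\right) \left(k + 4\right)}.

r(k) = (k + 2)/(k + 6) after simplifying.
Normal form (A,B,C) = (k + 2, k + 6, 1).
Set up (k + 2)·f(k+1) − (k + 5)·f(k) − (1) = 0.
d = 3 from the (1,1,0) case.
Solve for f: f(k) = k*(k**2 + 9*k + 26)/72 (degree 3 ≤ 3).
Certificate R = B(k−1)f/C = k*(k + 5)*(k**2 + 9*k + 26)/72 gives s_k = k*(k**2 + 9*k + 26)/(6*(k + 2)*(k + 3)*(k + 4)).
Δs = 12/(k**4 + 14*k**3 + 71*k**2 + 154*k + 120), as required.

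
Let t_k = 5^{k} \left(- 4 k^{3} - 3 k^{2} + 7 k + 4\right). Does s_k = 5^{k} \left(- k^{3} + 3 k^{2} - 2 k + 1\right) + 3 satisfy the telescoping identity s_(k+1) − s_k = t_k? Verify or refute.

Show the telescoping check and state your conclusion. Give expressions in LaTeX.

s_(k+1) = -5**(k + 1)*k**3 + 5**(k + 1)*k + 5**(k + 1) + 3
s_(k+1) − s_k = 5**k*(-4*k**3 - 3*k**2 + 7*k + 4)
(s_(k+1) − s_k) − t_k = 0

valid (s_(k+1) − s_k reduces to t_k)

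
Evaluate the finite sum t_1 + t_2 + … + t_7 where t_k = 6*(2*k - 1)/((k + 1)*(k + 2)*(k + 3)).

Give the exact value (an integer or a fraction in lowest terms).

Σ = 7/5

Compute t_(k+1)/t_k: get (k + 1)*(2*k + 1)/((k + 4)*(2*k - 1)).
A = k + 1, B = k + 4, C = k - 1/2.
Need (k + 1)·f(k+1) − (k + 3)·f(k) = k - 1/2.
Degrees (1,1,1) ⇒ d ≤ 2.
Solving with deg f ≤ 2: f(k) = k*(k - 5)/8.
Then R = B(k−1)f/C = k*(k - 5)*(k + 3)/(4*(2*k - 1)), so s_k = R(k)·t_k = 3*k*(k - 5)/(2*(k + 1)*(k + 2)).
Verify: 6*(2*k - 1)/(k**3 + 6*k**2 + 11*k + 6) matches t_k.
Σ_(k=1)^(7) t_k = s_(8) − s_(1) = 2/5 − (-1) = 7/5.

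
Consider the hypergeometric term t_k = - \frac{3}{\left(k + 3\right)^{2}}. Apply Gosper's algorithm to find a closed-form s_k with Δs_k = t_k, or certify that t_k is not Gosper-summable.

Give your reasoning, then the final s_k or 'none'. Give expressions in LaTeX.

t_(k+1)/t_k = (k + 3)**2/(k + 4)**2.
Normal form (A,B,C) = (k**2 + 6*k + 9, k**2 + 8*k + 16, 1).
Need (k**2 + 6*k + 9)·f(k+1) − (k**2 + 6*k + 9)·f(k) = 1.
From deg A=2, deg B=2, deg C=0: d=0.
Put f(k) = c0: A·f(k+1) − B(k−1)·f(k) − C = -1; need -1 = 0 — inconsistent ⇒ no f, not summable.

no hypergeometric antidifference exists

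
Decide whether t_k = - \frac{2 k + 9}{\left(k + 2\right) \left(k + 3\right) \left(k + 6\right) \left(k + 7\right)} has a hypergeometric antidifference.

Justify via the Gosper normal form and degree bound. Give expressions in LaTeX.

t_(k+1)/t_k = (k + 2)*(k + 6)*(2*k + 11)/((k + 4)*(k + 8)*(2*k + 9)).
Factor: A=k + 2; B=k + 8; C=k**3 + 27*k**2/2 + 121*k/2 + 90.
Key eq: (k + 2)·f(k+1) = (k + 7)·f(k) + (k**3 + 27*k**2/2 + 121*k/2 + 90).
d = 5 from the (1,1,3) case.
Match coefficients ⇒ f(k) = k*(k + 3)*(k + 4)*(k + 5)*(k + 8)/24.
So s_k = (B(k−1)f/C)·t_k = (k*(k + 3)*(k + 7)*(k + 8)/(12*(2*k + 9)))·t_k = k*(-k - 8)/(12*(k**2 + 8*k + 12)).
Check: Δs_k = (-2*k - 9)/(k**4 + 18*k**3 + 113*k**2 + 288*k + 252). ✓

Yes. s_k = \frac{k \left(- k - 8\right)}{12 \left(k^{2} + 8 k + 12\right)}.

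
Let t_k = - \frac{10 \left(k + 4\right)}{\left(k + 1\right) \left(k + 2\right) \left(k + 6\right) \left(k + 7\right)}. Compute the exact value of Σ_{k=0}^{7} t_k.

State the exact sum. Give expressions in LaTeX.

Σ = -50/63

Ratio r(k) = (k + 1)*(k + 5)*(k + 6)/((k + 3)*(k + 4)*(k + 8)).
Take A(k)=k + 1, B(k)=k + 8, C(k)=k**4 + 16*k**3 + 95*k**2 + 248*k + 240.
Need (k + 1)·f(k+1) − (k + 7)·f(k) = k**4 + 16*k**3 + 95*k**2 + 248*k + 240.
From deg A=1, deg B=1, deg C=4: d=6.
Coefficient equations give f(k) = k*(k + 2)*(k + 3)*(k + 4)*(k + 5)*(k + 7)/12.
So s_k = (B(k−1)f/C)·t_k = (k*(k + 2)*(k + 7)**2/(12*(k + 4)))·t_k = 5*k*(-k - 7)/(6*(k**2 + 7*k + 6)).
Δs = 10*(-k - 4)/(k**4 + 16*k**3 + 83*k**2 + 152*k + 84), as required.
Evaluate s at k=8 and k=0: -50/63 and 0; difference -50/63.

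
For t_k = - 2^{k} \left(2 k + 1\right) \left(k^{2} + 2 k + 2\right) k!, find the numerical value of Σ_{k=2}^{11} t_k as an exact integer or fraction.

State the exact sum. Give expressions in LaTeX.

Σ = -282526639718368

The ratio is 2*(k + 1)*(2*k + 3)*(2*k + (k + 1)**2 + 4)/((2*k + 1)*(k**2 + 2*k + 2)).
Normal form (A,B,C) = (2*k + 2, 1, k**3 + 5*k**2/2 + 3*k + 1).
Need (2*k + 2)·f(k+1) − (1)·f(k) = k**3 + 5*k**2/2 + 3*k + 1.
From deg A=1, deg B=0, deg C=3: d=2.
A polynomial solution: f(k) = k**2/2.
Then R = B(k−1)f/C = k**2/((2*k + 1)*(k**2 + 2*k + 2)), so s_k = R(k)·t_k = -2**k*k**2*factorial(k).
s_(k+1) − s_k = -2**k*(2*k + 1)*(k**2 + 2*k + 2)*factorial(k) = t_k.
Σ_(k=2)^(11) t_k = s_(12) − s_(2) = -282526639718400 − (-32) = -282526639718368.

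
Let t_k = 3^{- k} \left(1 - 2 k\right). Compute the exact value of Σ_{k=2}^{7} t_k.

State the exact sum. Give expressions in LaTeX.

r(k) = (2*k + 1)/(3*(2*k - 1)) after simplifying.
Gosper form: A/B · C(k+1)/C(k) with A=1/3, B=1, C=k - 1/2.
Key eq: (1/3)·f(k+1) = (1)·f(k) + (k - 1/2).
From deg A=0, deg B=0, deg C=1: d=1.
A polynomial solution: f(k) = -3*k/2.
So s_k = (B(k−1)f/C)·t_k = (-3*k/(2*k - 1))·t_k = 3**(1 - k)*k.
s_(k+1) − s_k = (1 - 2*k)/3**k = t_k.
Telescoping: Σ = s_(8) − s_(2) = 8/2187 − (2/3) = -1450/2187.

Σ = -1450/2187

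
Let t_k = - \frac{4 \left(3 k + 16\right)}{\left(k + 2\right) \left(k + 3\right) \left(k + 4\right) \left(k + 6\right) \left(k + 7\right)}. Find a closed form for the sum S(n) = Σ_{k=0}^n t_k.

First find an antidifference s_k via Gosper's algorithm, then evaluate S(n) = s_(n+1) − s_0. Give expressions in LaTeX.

r(k) = (k + 2)*(k + 6)*(3*k + 19)/((k + 5)*(k + 8)*(3*k + 16)) after simplifying.
Gosper form: A/B · C(k+1)/C(k) with A=k + 2, B=k + 8, C=k**2 + 31*k/3 + 80/3.
Solve (k + 2)·f(k+1) − (k + 7)·f(k) = k**2 + 31*k/3 + 80/3.
Degrees (1,1,2) ⇒ d ≤ 5.
Match coefficients ⇒ f(k) = k*(k + 4)*(k + 5)*(k**2 + 11*k + 36)/108.
Get s_k = R·t_k = k*(-k**2 - 11*k - 36)/(9*(k**3 + 11*k**2 + 36*k + 36)) with R(k) = B(k−1)f(k)/C(k) = k*(k + 4)*(k + 7)*(k**2 + 11*k + 36)/(36*(3*k + 16)).
Check: Δs_k = 4*(-3*k - 16)/(k**5 + 22*k**4 + 185*k**3 + 740*k**2 + 1404*k + 1008). ✓
Telescope: S(n) = s_(n+1) − s_(0) = (-n**3 - 14*n**2 - 61*n - 48)/(9*(n**3 + 14*n**2 + 61*n + 84)) − (0) = (-n**3 - 14*n**2 - 61*n - 48)/(9*(n**3 + 14*n**2 + 61*n + 84)).

S(n) = \frac{- n^{3} - 14 n^{2} - 61 n - 48}{9 \left(n^{3} + 14 n^{2} + 61 n + 84\right)}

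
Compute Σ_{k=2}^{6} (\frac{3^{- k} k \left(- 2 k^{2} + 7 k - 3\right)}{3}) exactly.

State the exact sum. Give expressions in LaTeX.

Σ = -26/243

r(k) = (2*k**3 - k**2 - 5*k - 2)/(3*k*(2*k**2 - 7*k + 3)) after simplifying.
Take A(k)=1/3, B(k)=1, C(k)=k**3 - 7*k**2/2 + 3*k/2.
Solve (1/3)·f(k+1) − (1)·f(k) = k**3 - 7*k**2/2 + 3*k/2.
deg f ≤ 3 (via 0,0,3).
Solving with deg f ≤ 3: f(k) = -3*k*(k - 1)**2/2.
Certificate R = B(k−1)f/C = -3*(k - 1)**2/((k - 3)*(2*k - 1)) gives s_k = k*(k**2 - 2*k + 1)/3**k.
Verify: k*(-2*k**2 + 7*k - 3)/(3*3**k) matches t_k.
Σ_(k=2)^(6) t_k = s_(7) − s_(2) = 28/243 − (2/9) = -26/243.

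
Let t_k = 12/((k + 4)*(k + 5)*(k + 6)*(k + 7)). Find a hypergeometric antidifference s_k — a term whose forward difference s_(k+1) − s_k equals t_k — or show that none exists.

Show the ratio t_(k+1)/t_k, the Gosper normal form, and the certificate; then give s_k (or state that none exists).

t_(k+1)/t_k = (k + 4)/(k + 8).
A = k + 4, B = k + 8, C = 1.
Need (k + 4)·f(k+1) − (k + 7)·f(k) = 1.
From deg A=1, deg B=1, deg C=0: d=3.
Coefficient equations give f(k) = k*(k**2 + 15*k + 74)/360.
Get s_k = R·t_k = k*(k**2 + 15*k + 74)/(30*(k + 4)*(k + 5)*(k + 6)) with R(k) = B(k−1)f(k)/C(k) = k*(k + 7)*(k**2 + 15*k + 74)/360.
Verify: 12/(k**4 + 22*k**3 + 179*k**2 + 638*k + 840) matches t_k.

s_k = k*(k**2 + 15*k + 74)/(30*(k + 4)*(k + 5)*(k + 6))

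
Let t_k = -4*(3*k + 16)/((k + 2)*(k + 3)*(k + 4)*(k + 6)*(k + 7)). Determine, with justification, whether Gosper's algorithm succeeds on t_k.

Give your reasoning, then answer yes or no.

Yes. s_k = k*(-k**2 - 11*k - 36)/(9*(k**3 + 11*k**2 + 36*k + 36)).

Compute t_(k+1)/t_k: get (k + 2)*(k + 6)*(3*k + 19)/((k + 5)*(k + 8)*(3*k + 16)).
Normal form (A,B,C) = (k + 2, k + 8, k**2 + 31*k/3 + 80/3).
Key eq: (k + 2)·f(k+1) = (k + 7)·f(k) + (k**2 + 31*k/3 + 80/3).
From deg A=1, deg B=1, deg C=2: d=5.
Coefficient equations give f(k) = k*(k + 4)*(k + 5)*(k**2 + 11*k + 36)/108.
Certificate R = B(k−1)f/C = k*(k + 4)*(k + 7)*(k**2 + 11*k + 36)/(36*(3*k + 16)) gives s_k = k*(-k**2 - 11*k - 36)/(9*(k**3 + 11*k**2 + 36*k + 36)).
s_(k+1) − s_k = 4*(-3*k - 16)/(k**5 + 22*k**4 + 185*k**3 + 740*k**2 + 1404*k + 1008) = t_k.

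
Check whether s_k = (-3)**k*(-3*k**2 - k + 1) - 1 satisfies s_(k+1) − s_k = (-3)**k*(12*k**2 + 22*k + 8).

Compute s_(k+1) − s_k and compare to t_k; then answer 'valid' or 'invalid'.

s_(k+1) = 3*(-3)**k*(k + 3*(k + 1)**2) - 1
s_(k+1) − s_k = (-3)**k*(12*k**2 + 22*k + 8)
(s_(k+1) − s_k) − t_k = 0

Valid — Δs_k = t_k.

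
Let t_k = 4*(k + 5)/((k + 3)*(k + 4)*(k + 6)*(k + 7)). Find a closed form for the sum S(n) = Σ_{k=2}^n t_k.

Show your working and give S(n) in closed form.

S(n) = (n**2 + 11*n - 12)/(20*(n**2 + 11*n + 28))

Step 1: r(k) = (k + 3)*(k + 6)**2/((k + 5)**2*(k + 8)).
A = k + 3, B = k + 8, C = k**2 + 10*k + 25.
Key eq: (k + 3)·f(k+1) = (k + 7)·f(k) + (k**2 + 10*k + 25).
deg f ≤ 4 (via 1,1,2).
Coefficient equations give f(k) = k*(k + 4)*(k + 5)*(k + 9)/36.
Then R = B(k−1)f/C = k*(k + 4)*(k + 7)*(k + 9)/(36*(k + 5)), so s_k = R(k)·t_k = k*(k + 9)/(9*(k**2 + 9*k + 18)).
Check: Δs_k = 4*(k + 5)/(k**4 + 20*k**3 + 145*k**2 + 450*k + 504). ✓
Evaluate: s_(n+1) = (n**2 + 11*n + 10)/(9*(n**2 + 11*n + 28)); subtract s_(2) = 11/180 ⇒ S(n) = (n**2 + 11*n - 12)/(20*(n**2 + 11*n + 28)).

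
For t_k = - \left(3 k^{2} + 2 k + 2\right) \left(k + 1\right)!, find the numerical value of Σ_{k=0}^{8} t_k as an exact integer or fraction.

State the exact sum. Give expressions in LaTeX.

Σ = -83462404

Step 1: r(k) = (k + 2)*(2*k + 3*(k + 1)**2 + 4)/(3*k**2 + 2*k + 2).
Gosper form: A/B · C(k+1)/C(k) with A=k + 2, B=1, C=k**2 + 2*k/3 + 2/3.
Solve (k + 2)·f(k+1) − (1)·f(k) = k**2 + 2*k/3 + 2/3.
deg f ≤ 1 (via 1,0,2).
A polynomial solution: f(k) = (3*k - 4)/3.
R(k) = B(k−1)·f(k)/C(k) = (3*k - 4)/(3*k**2 + 2*k + 2); s_k = R·t_k = -(3*k - 4)*factorial(k + 1).
Check: Δs_k = -(3*k**2 + 2*k + 2)*factorial(k + 1). ✓
Σ_(k=0)^(8) t_k = s_(9) − s_(0) = -83462400 − (4) = -83462404.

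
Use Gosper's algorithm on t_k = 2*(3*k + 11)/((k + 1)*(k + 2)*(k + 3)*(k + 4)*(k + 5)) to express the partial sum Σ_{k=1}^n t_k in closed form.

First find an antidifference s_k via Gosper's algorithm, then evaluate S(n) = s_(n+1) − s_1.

S(n) = n*(n**2 + 10*n + 31)/(15*(n**3 + 10*n**2 + 31*n + 30))

The ratio is (k + 1)*(3*k + 14)/((k + 6)*(3*k + 11)).
Take A(k)=k + 1, B(k)=k + 6, C(k)=k + 11/3.
Solve (k + 1)·f(k+1) − (k + 5)·f(k) = k + 11/3.
deg f ≤ 4 (via 1,1,1).
Solving with deg f ≤ 4: f(k) = k*(k + 3)*(k**2 + 7*k + 14)/24.
Certificate R = B(k−1)f/C = k*(k + 3)*(k + 5)*(k**2 + 7*k + 14)/(8*(3*k + 11)) gives s_k = k*(k**2 + 7*k + 14)/(4*(k**3 + 7*k**2 + 14*k + 8)).
s_(k+1) − s_k = 2*(3*k + 11)/(k**5 + 15*k**4 + 85*k**3 + 225*k**2 + 274*k + 120) = t_k.
Telescope: S(n) = s_(n+1) − s_(1) = (n**3 + 10*n**2 + 31*n + 22)/(4*(n**3 + 10*n**2 + 31*n + 30)) − (11/60) = n*(n**2 + 10*n + 31)/(15*(n**3 + 10*n**2 + 31*n + 30)).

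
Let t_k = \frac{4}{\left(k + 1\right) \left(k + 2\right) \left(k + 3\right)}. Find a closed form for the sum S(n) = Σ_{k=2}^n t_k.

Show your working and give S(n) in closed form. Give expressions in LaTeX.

S(n) = \frac{n^{2} + 5 n - 6}{6 \left(n^{2} + 5 n + 6\right)}

The ratio is (k + 1)/(k + 4).
Factor: A=k + 1; B=k + 4; C=1.
Need (k + 1)·f(k+1) − (k + 3)·f(k) = 1.
From deg A=1, deg B=1, deg C=0: d=2.
Solve for f: f(k) = k*(k + 3)/4 (degree 2 ≤ 2).
So s_k = (B(k−1)f/C)·t_k = (k*(k + 3)**2/4)·t_k = k*(k + 3)/((k + 1)*(k + 2)).
Check: Δs_k = 4/(k**3 + 6*k**2 + 11*k + 6). ✓
Evaluate: s_(n+1) = (n**2 + 5*n + 4)/(n**2 + 5*n + 6); subtract s_(2) = 5/6 ⇒ S(n) = (n**2 + 5*n - 6)/(6*(n**2 + 5*n + 6)).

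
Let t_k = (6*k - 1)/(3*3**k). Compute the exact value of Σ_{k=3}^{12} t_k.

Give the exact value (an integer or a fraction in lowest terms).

Σ = 590450/1594323

r(k) = (6*k + 5)/(3*(6*k - 1)) after simplifying.
Take A(k)=1/3, B(k)=1, C(k)=k - 1/6.
Key eq: (1/3)·f(k+1) = (1)·f(k) + (k - 1/6).
Bound: deg f ≤ 1.
Coefficient equations give f(k) = -(3*k + 1)/2.
R(k) = B(k−1)·f(k)/C(k) = -3*(3*k + 1)/(6*k - 1); s_k = R·t_k = (-3*k - 1)/3**k.
Check: Δs_k = (6*k - 1)/(3*3**k). ✓
Evaluate s at k=13 and k=3: -40/1594323 and -10/27; difference 590450/1594323.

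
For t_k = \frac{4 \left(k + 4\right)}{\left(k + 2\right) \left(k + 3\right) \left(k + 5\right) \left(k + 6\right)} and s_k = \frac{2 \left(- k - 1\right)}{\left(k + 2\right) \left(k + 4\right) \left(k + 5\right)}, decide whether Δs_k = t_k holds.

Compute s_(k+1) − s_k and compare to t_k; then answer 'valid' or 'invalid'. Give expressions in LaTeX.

s_(k+1) = 2*(-k - 2)/((k + 3)*(k + 5)*(k + 6))
s_(k+1) − s_k = 2*(2*k**2 + 7*k + 2)/(k**5 + 20*k**4 + 155*k**3 + 580*k**2 + 1044*k + 720)
(s_(k+1) − s_k) − t_k = 6*(-3*k - 10)/(k**5 + 20*k**4 + 155*k**3 + 580*k**2 + 1044*k + 720)

Invalid: residual \frac{6 \left(- 3 k - 10\right)}{k^{5} + 20 k^{4} + 155 k^{3} + 580 k^{2} + 1044 k + 720} ≠ 0.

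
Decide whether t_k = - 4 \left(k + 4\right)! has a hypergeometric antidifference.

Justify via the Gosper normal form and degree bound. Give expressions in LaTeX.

The ratio is k + 5.
Normal form (A,B,C) = (k + 5, 1, 1).
Key eq: (k + 5)·f(k+1) = (1)·f(k) + (1).
Degrees (1,0,0) ⇒ d ≤ -1.
Negative degree bound (-1): no f exists, t_k not Gosper-summable.

No; the degree bound rules out any f.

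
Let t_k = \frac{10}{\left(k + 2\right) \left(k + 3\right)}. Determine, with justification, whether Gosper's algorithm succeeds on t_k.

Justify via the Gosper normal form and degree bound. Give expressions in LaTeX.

t_(k+1)/t_k = (k + 2)/(k + 4).
Factor: A=k + 2; B=k + 4; C=1.
Set up (k + 2)·f(k+1) − (k + 3)·f(k) − (1) = 0.
deg f ≤ 1 (via 1,1,0).
Match coefficients ⇒ f(k) = k/2.
So s_k = (B(k−1)f/C)·t_k = (k*(k + 3)/2)·t_k = 5*k/(k + 2).
Verify: 10/(k**2 + 5*k + 6) matches t_k.

Yes. s_k = \frac{5 k}{k + 2}.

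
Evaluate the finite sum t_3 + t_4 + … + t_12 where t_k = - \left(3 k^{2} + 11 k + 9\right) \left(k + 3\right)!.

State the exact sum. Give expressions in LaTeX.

Ratio r(k) = (k + 4)*(11*k + 3*(k + 1)**2 + 20)/(3*k**2 + 11*k + 9).
Normal form (A,B,C) = (k + 4, 1, k**2 + 11*k/3 + 3).
f must satisfy (k + 4)·f(k+1) − (1)·f(k) = k**2 + 11*k/3 + 3.
Bound: deg f ≤ 1.
Solving with deg f ≤ 1: f(k) = (3*k - 1)/3.
R(k) = B(k−1)·f(k)/C(k) = (3*k - 1)/(3*k**2 + 11*k + 9); s_k = R·t_k = -(3*k - 1)*factorial(k + 3).
s_(k+1) − s_k = -(3*k**2 + 11*k + 9)*factorial(k + 3) = t_k.
Telescoping: Σ = s_(13) − s_(3) = -795066015744000 − (-5760) = -795066015738240.

Σ = -795066015738240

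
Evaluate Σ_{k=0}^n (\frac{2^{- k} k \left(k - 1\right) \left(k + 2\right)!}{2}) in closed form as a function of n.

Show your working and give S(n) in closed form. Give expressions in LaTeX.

r(k) = (k + 1)*(k + 3)/(2*(k - 1)) after simplifying.
A = k/2 + 3/2, B = 1, C = k**2 - k.
Key eq: (k/2 + 3/2)·f(k+1) = (1)·f(k) + (k**2 - k).
deg f ≤ 1 (via 1,0,2).
Solving with deg f ≤ 1: f(k) = 2*(k - 3).
Get s_k = R·t_k = (k - 3)*factorial(k + 2)/2**k with R(k) = B(k−1)f(k)/C(k) = 2*(k - 3)/(k*(k - 1)).
Δs = k*(k - 1)*factorial(k + 2)/(2*2**k), as required.
Σ_(k=0)^n t_k = s_(n+1) − s_(0) = (2**(-n - 1)*(n - 2)*factorial(n + 3)) − (-6), i.e. 6 + n*factorial(n + 3)/(2*2**n) - factorial(n + 3)/2**n.

S(n) = 6 + \frac{2^{- n} n \left(n + 3\right)!}{2} - 2^{- n} \left(n + 3\right)!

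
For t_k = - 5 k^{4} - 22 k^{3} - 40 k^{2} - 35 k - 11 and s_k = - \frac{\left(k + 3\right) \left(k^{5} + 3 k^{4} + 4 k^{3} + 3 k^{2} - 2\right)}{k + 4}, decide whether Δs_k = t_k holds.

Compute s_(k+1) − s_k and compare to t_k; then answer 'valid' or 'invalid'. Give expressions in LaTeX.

s_(k+1) = (-k**6 - 12*k**5 - 58*k**4 - 147*k**3 - 207*k**2 - 149*k - 36)/(k + 5)
s_(k+1) − s_k = (-5*k**6 - 63*k**5 - 299*k**4 - 711*k**3 - 934*k**2 - 648*k - 174)/(k**2 + 9*k + 20)
(s_(k+1) − s_k) − t_k = (4*k**5 + 39*k**4 + 124*k**3 + 192*k**2 + 151*k + 46)/(k**2 + 9*k + 20)

Invalid: residual \frac{4 k^{5} + 39 k^{4} + 124 k^{3} + 192 k^{2} + 151 k + 46}{k^{2} + 9 k + 20} ≠ 0.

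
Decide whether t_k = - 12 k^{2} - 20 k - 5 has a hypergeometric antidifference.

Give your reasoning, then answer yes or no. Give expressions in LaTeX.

Yes. s_k = k \left(- 4 k^{2} - 4 k + 3\right).

Step 1: r(k) = (12*k**2 + 44*k + 37)/(12*k**2 + 20*k + 5).
Take A(k)=1, B(k)=1, C(k)=k**2 + 5*k/3 + 5/12.
Solve (1)·f(k+1) − (1)·f(k) = k**2 + 5*k/3 + 5/12.
d = 3 from the (0,0,2) case.
A polynomial solution: f(k) = k*(2*k - 1)*(2*k + 3)/12.
R(k) = B(k−1)·f(k)/C(k) = k*(2*k - 1)*(2*k + 3)/(12*k**2 + 20*k + 5); s_k = R·t_k = k*(-4*k**2 - 4*k + 3).
Check: Δs_k = -12*k**2 - 20*k - 5. ✓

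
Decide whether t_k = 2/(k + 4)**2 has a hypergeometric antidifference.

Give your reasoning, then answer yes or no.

Ratio r(k) = (k + 4)**2/(k + 5)**2.
A = k**2 + 8*k + 16, B = k**2 + 10*k + 25, C = 1.
Set up (k**2 + 8*k + 16)·f(k+1) − (k**2 + 8*k + 16)·f(k) − (1) = 0.
deg f ≤ 0 (via 2,2,0).
f = c0 ⇒ A·f(k+1) − B(k−1)·f(k) − C = -1. The system {-1 = 0} is inconsistent; no antidifference.

No. Not Gosper-summable.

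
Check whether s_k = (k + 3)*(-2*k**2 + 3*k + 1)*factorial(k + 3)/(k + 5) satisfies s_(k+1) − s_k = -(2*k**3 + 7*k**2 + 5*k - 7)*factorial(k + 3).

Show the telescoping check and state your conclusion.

Invalid: residual 2*(2*k**4 + 17*k**3 + 38*k**2 + 21*k - 34)*factorial(k + 3)/((k + 5)*(k + 6)) ≠ 0.

s_(k+1) = -(k + 4)*(2*k**2 + k - 2)*factorial(k + 4)/(k + 6)
s_(k+1) − s_k = -(2*k**5 + 25*k**4 + 108*k**3 + 182*k**2 + 31*k - 142)*factorial(k + 3)/((k + 5)*(k + 6))
(s_(k+1) − s_k) − t_k = 2*(2*k**4 + 17*k**3 + 38*k**2 + 21*k - 34)*factorial(k + 3)/((k + 5)*(k + 6))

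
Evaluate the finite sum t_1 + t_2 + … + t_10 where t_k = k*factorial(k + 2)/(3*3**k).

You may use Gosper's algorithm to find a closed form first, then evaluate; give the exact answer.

Σ = 25624142/729

Compute t_(k+1)/t_k: get (k + 1)*(k + 3)/(3*k).
So A=k/3 + 1 and B=1, with C=k.
Solve (k/3 + 1)·f(k+1) − (1)·f(k) = k.
Degrees (1,0,1) ⇒ d ≤ 0.
Match coefficients ⇒ f(k) = 3.
So s_k = (B(k−1)f/C)·t_k = (3/k)·t_k = factorial(k + 2)/3**k.
s_(k+1) − s_k = k*factorial(k + 2)/(3*3**k) = t_k.
Telescoping: Σ = s_(11) − s_(1) = 25625600/729 − (2) = 25624142/729.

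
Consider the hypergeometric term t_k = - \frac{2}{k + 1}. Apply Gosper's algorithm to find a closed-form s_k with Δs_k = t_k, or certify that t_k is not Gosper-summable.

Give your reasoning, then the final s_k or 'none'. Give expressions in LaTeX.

not Gosper-summable; s_k does not exist

r(k) = (k + 1)/(k + 2) after simplifying.
Gosper form: A/B · C(k+1)/C(k) with A=k + 1, B=k + 2, C=1.
Key eq: (k + 1)·f(k+1) = (k + 1)·f(k) + (1).
deg f ≤ 0 (via 1,1,0).
Put f(k) = c0: A·f(k+1) − B(k−1)·f(k) − C = -1; need -1 = 0 — inconsistent ⇒ no f, not summable.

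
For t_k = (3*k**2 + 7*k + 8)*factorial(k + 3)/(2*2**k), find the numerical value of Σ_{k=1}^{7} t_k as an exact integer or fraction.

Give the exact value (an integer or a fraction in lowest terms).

Ratio r(k) = (k + 4)*(7*k + 3*(k + 1)**2 + 15)/(2*(3*k**2 + 7*k + 8)).
A = k/2 + 2, B = 1, C = k**2 + 7*k/3 + 8/3.
f must satisfy (k/2 + 2)·f(k+1) − (1)·f(k) = k**2 + 7*k/3 + 8/3.
From deg A=1, deg B=0, deg C=2: d=1.
Match coefficients ⇒ f(k) = 2*(3*k - 2)/3.
Then R = B(k−1)f/C = 2*(3*k - 2)/(3*k**2 + 7*k + 8), so s_k = R(k)·t_k = (3*k - 2)*factorial(k + 3)/2**k.
s_(k+1) − s_k = (3*k**2 + 7*k + 8)*factorial(k + 3)/(2*2**k) = t_k.
Σ_(k=1)^(7) t_k = s_(8) − s_(1) = 3430350 − (12) = 3430338.

Σ = 3430338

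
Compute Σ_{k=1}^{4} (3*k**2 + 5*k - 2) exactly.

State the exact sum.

Σ = 132

r(k) = (3*k**2 + 11*k + 6)/(3*k**2 + 5*k - 2) after simplifying.
Gosper form: A/B · C(k+1)/C(k) with A=1, B=1, C=k**2 + 5*k/3 - 2/3.
Need (1)·f(k+1) − (1)·f(k) = k**2 + 5*k/3 - 2/3.
From deg A=0, deg B=0, deg C=2: d=3.
Coefficient equations give f(k) = k*(k**2 + k - 4)/3.
So s_k = (B(k−1)f/C)·t_k = (k*(k**2 + k - 4)/((k + 2)*(3*k - 1)))·t_k = k*(k**2 + k - 4).
Check: Δs_k = 3*k**2 + 5*k - 2. ✓
Evaluate s at k=5 and k=1: 130 and -2; difference 132.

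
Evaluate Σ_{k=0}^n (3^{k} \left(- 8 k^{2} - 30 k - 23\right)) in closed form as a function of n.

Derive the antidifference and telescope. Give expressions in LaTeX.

S(n) = - 12 \cdot 3^{n} n^{2} - 33 \cdot 3^{n} n - 24 \cdot 3^{n} + 1

Step 1: r(k) = 3*(8*k**2 + 46*k + 61)/(8*k**2 + 30*k + 23).
Factor: A=3; B=1; C=k**2 + 15*k/4 + 23/8.
Key eq: (3)·f(k+1) = (1)·f(k) + (k**2 + 15*k/4 + 23/8).
Bound: deg f ≤ 2.
Match coefficients ⇒ f(k) = (4*k**2 + 3*k + 1)/8.
R(k) = B(k−1)·f(k)/C(k) = (4*k**2 + 3*k + 1)/(8*k**2 + 30*k + 23); s_k = R·t_k = 3**k*(-4*k**2 - 3*k - 1).
Check: Δs_k = 3**k*(-8*k**2 - 30*k - 23). ✓
s_(n+1) = 3**(n + 1)*(-4*n**2 - 11*n - 8) and s_(0) = -1, so S(n) = -12*3**n*n**2 - 33*3**n*n - 24*3**n + 1.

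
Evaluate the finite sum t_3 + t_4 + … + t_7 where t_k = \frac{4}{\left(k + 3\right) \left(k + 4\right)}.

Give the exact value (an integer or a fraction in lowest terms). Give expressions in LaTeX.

Σ = 10/33

Compute t_(k+1)/t_k: get (k + 3)/(k + 5).
A = k + 3, B = k + 5, C = 1.
Key eq: (k + 3)·f(k+1) = (k + 4)·f(k) + (1).
Bound: deg f ≤ 1.
Match coefficients ⇒ f(k) = k/3.
So s_k = (B(k−1)f/C)·t_k = (k*(k + 4)/3)·t_k = 4*k/(3*(k + 3)).
Check: Δs_k = 4/(k**2 + 7*k + 12). ✓
Sum = s_(8) − s_(3); s_(8) = 32/33, s_(3) = 2/3 ⇒ 10/33.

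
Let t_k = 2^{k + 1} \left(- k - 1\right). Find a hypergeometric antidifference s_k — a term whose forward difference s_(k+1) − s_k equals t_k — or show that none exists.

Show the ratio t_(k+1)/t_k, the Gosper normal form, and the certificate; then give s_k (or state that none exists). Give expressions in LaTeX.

Ratio r(k) = 2*(k + 2)/(k + 1).
Normal form (A,B,C) = (2, 1, k + 1).
Key eq: (2)·f(k+1) = (1)·f(k) + (k + 1).
d = 1 from the (0,0,1) case.
Solving with deg f ≤ 1: f(k) = k - 1.
Get s_k = R·t_k = 2**(k + 1)*(1 - k) with R(k) = B(k−1)f(k)/C(k) = (k - 1)/(k + 1).
Verify: 2**(k + 1)*(-k - 1) matches t_k.

s_k = 2^{k + 1} \left(1 - k\right)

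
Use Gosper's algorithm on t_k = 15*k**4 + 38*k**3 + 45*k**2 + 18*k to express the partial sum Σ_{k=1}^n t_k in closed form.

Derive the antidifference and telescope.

S(n) = n*(3*n**4 + 17*n**3 + 39*n**2 + 41*n + 16)

The ratio is (15*k**4 + 98*k**3 + 249*k**2 + 282*k + 116)/(k*(15*k**3 + 38*k**2 + 45*k + 18)).
A = 1, B = 1, C = k**4 + 38*k**3/15 + 3*k**2 + 6*k/5.
Need (1)·f(k+1) − (1)·f(k) = k**4 + 38*k**3/15 + 3*k**2 + 6*k/5.
From deg A=0, deg B=0, deg C=4: d=5.
Solving with deg f ≤ 5: f(k) = k*(k - 1)*(3*k**3 + 5*k**2 + 6*k + 2)/15.
Get s_k = R·t_k = k*(3*k**4 + 2*k**3 + k**2 - 4*k - 2) with R(k) = B(k−1)f(k)/C(k) = (k - 1)*(3*k**3 + 5*k**2 + 6*k + 2)/(15*k**3 + 38*k**2 + 45*k + 18).
s_(k+1) − s_k = k*(15*k**3 + 38*k**2 + 45*k + 18) = t_k.
Evaluate: s_(n+1) = n*(3*n**4 + 17*n**3 + 39*n**2 + 41*n + 16); subtract s_(1) = 0 ⇒ S(n) = n*(3*n**4 + 17*n**3 + 39*n**2 + 41*n + 16).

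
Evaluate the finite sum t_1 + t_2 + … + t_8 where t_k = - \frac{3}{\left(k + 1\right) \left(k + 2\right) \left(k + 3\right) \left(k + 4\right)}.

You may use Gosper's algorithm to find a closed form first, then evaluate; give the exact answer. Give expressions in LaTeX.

Ratio r(k) = (k + 1)/(k + 5).
A = k + 1, B = k + 5, C = 1.
Need (k + 1)·f(k+1) − (k + 4)·f(k) = 1.
Degrees (1,1,0) ⇒ d ≤ 3.
Solve for f: f(k) = k*(k**2 + 6*k + 11)/18 (degree 3 ≤ 3).
R(k) = B(k−1)·f(k)/C(k) = k*(k + 4)*(k**2 + 6*k + 11)/18; s_k = R·t_k = k*(-k**2 - 6*k - 11)/(6*(k + 1)*(k + 2)*(k + 3)).
Δs = -3/(k**4 + 10*k**3 + 35*k**2 + 50*k + 24), as required.
Σ_(k=1)^(8) t_k = s_(9) − s_(1) = -73/440 − (-1/8) = -9/220.

Σ = -9/220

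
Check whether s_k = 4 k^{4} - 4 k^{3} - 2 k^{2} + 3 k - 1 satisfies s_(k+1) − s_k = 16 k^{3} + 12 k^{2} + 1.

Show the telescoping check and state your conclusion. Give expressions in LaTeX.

valid (s_(k+1) − s_k reduces to t_k)

s_(k+1) = k*(4*k**3 + 12*k**2 + 10*k + 3)
s_(k+1) − s_k = 16*k**3 + 12*k**2 + 1
(s_(k+1) − s_k) − t_k = 0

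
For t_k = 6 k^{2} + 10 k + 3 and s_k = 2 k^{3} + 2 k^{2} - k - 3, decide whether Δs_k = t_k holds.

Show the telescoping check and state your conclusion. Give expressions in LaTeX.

s_(k+1) = k*(2*k**2 + 8*k + 9)
s_(k+1) − s_k = 6*k**2 + 10*k + 3
(s_(k+1) − s_k) − t_k = 0

valid; difference matches t_k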